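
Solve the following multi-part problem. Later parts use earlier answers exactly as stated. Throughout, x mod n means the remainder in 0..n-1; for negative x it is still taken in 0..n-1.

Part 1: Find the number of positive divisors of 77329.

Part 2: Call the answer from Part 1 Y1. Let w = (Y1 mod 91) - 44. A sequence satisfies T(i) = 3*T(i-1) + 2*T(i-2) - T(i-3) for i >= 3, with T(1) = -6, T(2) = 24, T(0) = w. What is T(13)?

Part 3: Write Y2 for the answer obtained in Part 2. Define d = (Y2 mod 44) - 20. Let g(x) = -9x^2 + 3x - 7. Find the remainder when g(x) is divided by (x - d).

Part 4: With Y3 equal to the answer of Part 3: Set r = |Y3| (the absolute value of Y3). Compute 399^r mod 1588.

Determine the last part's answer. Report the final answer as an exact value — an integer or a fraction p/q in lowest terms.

115

Part 1: 77329 = 7 * 11047; number of divisors = (1+1) * (1+1) = 4; answer 4
Part 2: Y1 = 4; w = -40; T(3) = 3*(24) + 2*(-6) - 1*(-40) = 100; iterating: T(3)=100, T(4)=354, T(5)=1238, T(6)=4322, T(7)=15088, T(8)=52670, T(9)=183864, T(10)=641844, T(11)=2240590, T(12)=7821594, T(13)=27304118; answer 27304118
Part 3: Y2 = 27304118; d = -14; remainder = value at the root: -9*(-14)^2 + 3*(-14)^1 - 7 = (-1764) + (-42) + (-7) = -1813; answer -1813
Part 4: Y3 = -1813; r = 1813; squarings mod 1588: 399^1=399, 399^2=401, 399^4=413, 399^8=653, 399^16=825, 399^32=961, 399^64=893, 399^128=273, 399^256=1481, 399^512=333, 399^1024=1317; 399^1813 = 399^1 * 399^4 * 399^16 * 399^256 * 399^512 * 399^1024 = 115 (mod 1588); answer 115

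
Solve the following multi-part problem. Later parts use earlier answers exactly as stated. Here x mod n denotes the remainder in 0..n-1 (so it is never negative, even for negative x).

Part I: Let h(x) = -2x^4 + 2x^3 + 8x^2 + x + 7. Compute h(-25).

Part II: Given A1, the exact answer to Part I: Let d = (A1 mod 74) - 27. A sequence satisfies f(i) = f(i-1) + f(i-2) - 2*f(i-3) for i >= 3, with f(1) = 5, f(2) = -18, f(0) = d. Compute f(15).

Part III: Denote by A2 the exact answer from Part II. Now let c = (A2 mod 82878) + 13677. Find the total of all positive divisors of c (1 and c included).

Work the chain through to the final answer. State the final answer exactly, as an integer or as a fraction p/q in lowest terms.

264264

Part I: -2*(-25)^4 + 2*(-25)^3 + 8*(-25)^2 + 1*(-25)^1 + 7 = (-781250) + (-31250) + (5000) + (-25) + (7) = -807518; answer -807518
Part II: A1 = -807518; d = 17; f(3) = 1*(-18) + 1*(5) - 2*(17) = -47; iterating: f(3)=-47, f(4)=-75, f(5)=-86, f(6)=-67, f(7)=-3, f(8)=102, f(9)=233, f(10)=341, f(11)=370, f(12)=245, f(13)=-67, f(14)=-562, f(15)=-1119; answer -1119
Part III: A2 = -1119; c = 95436; 95436 = 2^2 * 3^2 * 11 * 241; sigma = (1 + 2 + 4) * (1 + 3 + 9) * (1 + 11) * (1 + 241) = 7 * 13 * 12 * 242 = 264264; answer 264264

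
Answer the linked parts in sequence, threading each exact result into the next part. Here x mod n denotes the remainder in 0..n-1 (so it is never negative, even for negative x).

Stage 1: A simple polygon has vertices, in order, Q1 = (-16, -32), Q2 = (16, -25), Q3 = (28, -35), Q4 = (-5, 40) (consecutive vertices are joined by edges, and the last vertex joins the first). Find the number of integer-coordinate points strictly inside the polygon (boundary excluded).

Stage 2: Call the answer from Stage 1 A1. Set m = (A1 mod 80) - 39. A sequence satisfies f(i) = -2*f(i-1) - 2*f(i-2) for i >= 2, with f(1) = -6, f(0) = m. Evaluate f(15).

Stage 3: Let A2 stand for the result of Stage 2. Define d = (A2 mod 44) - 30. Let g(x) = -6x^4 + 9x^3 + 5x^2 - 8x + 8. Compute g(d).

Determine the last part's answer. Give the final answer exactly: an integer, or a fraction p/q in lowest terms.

Stage 1: cross terms: (-16*-25 - 16*-32)=912, (16*-35 - 28*-25)=140, (28*40 - -5*-35)=945, (-5*-32 - -16*40)=800; twice the area = |2797| = 2797; area = 2797/2; boundary points = 1 + 2 + 3 + 1 = 7; strictly interior points = area - boundary/2 + 1 = 1396; answer 1396
Stage 2: A1 = 1396; m = -3; f(2) = -2*(-6) - 2*(-3) = 18; iterating: f(2)=18, f(3)=-24, f(4)=12, f(5)=24, f(6)=-72, f(7)=96, f(8)=-48, f(9)=-96, f(10)=288, f(11)=-384, f(12)=192, f(13)=384, f(14)=-1152, f(15)=1536; answer 1536
Stage 3: A2 = 1536; d = 10; -6*(10)^4 + 9*(10)^3 + 5*(10)^2 - 8*(10)^1 + 8 = (-60000) + (9000) + (500) + (-80) + (8) = -50572; answer -50572

-50572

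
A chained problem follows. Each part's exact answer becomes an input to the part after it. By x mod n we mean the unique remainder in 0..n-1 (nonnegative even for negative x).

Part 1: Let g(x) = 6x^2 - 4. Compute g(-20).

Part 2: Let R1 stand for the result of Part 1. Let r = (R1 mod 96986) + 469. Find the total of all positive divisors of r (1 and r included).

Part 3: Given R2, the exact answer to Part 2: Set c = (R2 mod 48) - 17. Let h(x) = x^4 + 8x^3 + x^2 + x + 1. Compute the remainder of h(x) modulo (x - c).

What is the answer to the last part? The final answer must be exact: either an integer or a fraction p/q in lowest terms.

Part 1: 6*(-20)^2 - 4 = (2400) + (-4) = 2396; answer 2396
Part 2: R1 = 2396; r = 2865; 2865 = 3 * 5 * 191; sigma = (1 + 3) * (1 + 5) * (1 + 191) = 4 * 6 * 192 = 4608; answer 4608
Part 3: R2 = 4608; c = -17; remainder = value at the root: 1*(-17)^4 + 8*(-17)^3 + 1*(-17)^2 + 1*(-17)^1 + 1 = (83521) + (-39304) + (289) + (-17) + (1) = 44490; answer 44490

44490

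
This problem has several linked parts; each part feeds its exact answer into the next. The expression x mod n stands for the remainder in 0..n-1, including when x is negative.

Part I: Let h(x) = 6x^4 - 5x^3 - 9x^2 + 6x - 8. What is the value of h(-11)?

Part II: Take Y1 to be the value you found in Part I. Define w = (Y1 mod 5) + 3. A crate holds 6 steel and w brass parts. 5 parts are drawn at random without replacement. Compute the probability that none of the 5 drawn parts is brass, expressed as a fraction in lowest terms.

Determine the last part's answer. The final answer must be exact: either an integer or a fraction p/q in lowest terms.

1/132

Part I: 6*(-11)^4 - 5*(-11)^3 - 9*(-11)^2 + 6*(-11)^1 - 8 = (87846) + (6655) + (-1089) + (-66) + (-8) = 93338; answer 93338
Part II: Y1 = 93338; w = 6; total draws C(12,5) = 792; favorable C(6,5) = 6; P = 1/132; answer 1/132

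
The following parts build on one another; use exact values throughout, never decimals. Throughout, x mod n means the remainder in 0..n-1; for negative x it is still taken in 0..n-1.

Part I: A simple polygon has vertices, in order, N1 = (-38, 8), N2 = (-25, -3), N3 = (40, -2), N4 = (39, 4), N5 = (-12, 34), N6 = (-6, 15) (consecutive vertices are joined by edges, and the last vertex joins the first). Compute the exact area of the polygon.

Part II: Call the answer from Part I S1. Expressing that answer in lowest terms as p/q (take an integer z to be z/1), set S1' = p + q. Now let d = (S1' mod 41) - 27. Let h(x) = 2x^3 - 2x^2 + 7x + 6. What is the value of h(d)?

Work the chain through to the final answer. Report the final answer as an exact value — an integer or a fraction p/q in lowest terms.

-10517

Part I: cross terms: (-38*-3 - -25*8)=314, (-25*-2 - 40*-3)=170, (40*4 - 39*-2)=238, (39*34 - -12*4)=1374, (-12*15 - -6*34)=24, (-6*8 - -38*15)=522; twice the area = |2642| = 2642; area = 1321; answer 1321
Part II: S1 = 1321; threaded value p + q = 1322; d = -17; 2*(-17)^3 - 2*(-17)^2 + 7*(-17)^1 + 6 = (-9826) + (-578) + (-119) + (6) = -10517; answer -10517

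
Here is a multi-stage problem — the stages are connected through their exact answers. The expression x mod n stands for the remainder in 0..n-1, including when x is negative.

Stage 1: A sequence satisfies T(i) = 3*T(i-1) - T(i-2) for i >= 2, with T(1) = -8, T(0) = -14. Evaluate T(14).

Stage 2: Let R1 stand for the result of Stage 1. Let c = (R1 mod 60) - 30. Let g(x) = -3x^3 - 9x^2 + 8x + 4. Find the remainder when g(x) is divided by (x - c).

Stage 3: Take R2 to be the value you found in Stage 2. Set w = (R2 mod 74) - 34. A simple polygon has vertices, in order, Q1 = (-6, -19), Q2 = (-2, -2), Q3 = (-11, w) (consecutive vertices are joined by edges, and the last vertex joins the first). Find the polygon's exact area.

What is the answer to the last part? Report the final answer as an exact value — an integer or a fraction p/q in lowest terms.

Stage 1: T(2) = 3*(-8) - 1*(-14) = -10; iterating: T(2)=-10, T(3)=-22, T(4)=-56, T(5)=-146, T(6)=-382, T(7)=-1000, T(8)=-2618, T(9)=-6854, T(10)=-17944, T(11)=-46978, T(12)=-122990, T(13)=-321992, T(14)=-842986; answer -842986
Stage 2: R1 = -842986; c = -16; remainder = value at the root: -3*(-16)^3 - 9*(-16)^2 + 8*(-16)^1 + 4 = (12288) + (-2304) + (-128) + (4) = 9860; answer 9860
Stage 3: R2 = 9860; w = -16; cross terms: (-6*-2 - -2*-19)=-26, (-2*-16 - -11*-2)=10, (-11*-19 - -6*-16)=113; twice the area = |97| = 97; area = 97/2; answer 97/2

97/2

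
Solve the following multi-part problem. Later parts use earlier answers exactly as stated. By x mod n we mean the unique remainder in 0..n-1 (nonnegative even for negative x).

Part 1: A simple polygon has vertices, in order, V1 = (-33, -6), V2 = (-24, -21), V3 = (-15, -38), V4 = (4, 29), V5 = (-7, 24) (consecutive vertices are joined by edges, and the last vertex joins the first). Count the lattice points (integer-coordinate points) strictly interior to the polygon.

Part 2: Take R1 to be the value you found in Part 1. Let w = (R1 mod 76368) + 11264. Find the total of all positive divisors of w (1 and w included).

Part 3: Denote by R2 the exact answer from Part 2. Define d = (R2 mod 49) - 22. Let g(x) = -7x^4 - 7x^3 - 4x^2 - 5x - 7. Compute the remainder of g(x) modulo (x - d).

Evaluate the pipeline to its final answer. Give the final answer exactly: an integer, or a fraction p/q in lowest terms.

Part 1: cross terms: (-33*-21 - -24*-6)=549, (-24*-38 - -15*-21)=597, (-15*29 - 4*-38)=-283, (4*24 - -7*29)=299, (-7*-6 - -33*24)=834; twice the area = |1996| = 1996; area = 998; boundary points = 3 + 1 + 1 + 1 + 2 = 8; strictly interior points = area - boundary/2 + 1 = 995; answer 995
Part 2: R1 = 995; w = 12259; 12259 = 13 * 23 * 41; sigma = (1 + 13) * (1 + 23) * (1 + 41) = 14 * 24 * 42 = 14112; answer 14112
Part 3: R2 = 14112; d = -22; remainder = value at the root: -7*(-22)^4 - 7*(-22)^3 - 4*(-22)^2 - 5*(-22)^1 - 7 = (-1639792) + (74536) + (-1936) + (110) + (-7) = -1567089; answer -1567089

-1567089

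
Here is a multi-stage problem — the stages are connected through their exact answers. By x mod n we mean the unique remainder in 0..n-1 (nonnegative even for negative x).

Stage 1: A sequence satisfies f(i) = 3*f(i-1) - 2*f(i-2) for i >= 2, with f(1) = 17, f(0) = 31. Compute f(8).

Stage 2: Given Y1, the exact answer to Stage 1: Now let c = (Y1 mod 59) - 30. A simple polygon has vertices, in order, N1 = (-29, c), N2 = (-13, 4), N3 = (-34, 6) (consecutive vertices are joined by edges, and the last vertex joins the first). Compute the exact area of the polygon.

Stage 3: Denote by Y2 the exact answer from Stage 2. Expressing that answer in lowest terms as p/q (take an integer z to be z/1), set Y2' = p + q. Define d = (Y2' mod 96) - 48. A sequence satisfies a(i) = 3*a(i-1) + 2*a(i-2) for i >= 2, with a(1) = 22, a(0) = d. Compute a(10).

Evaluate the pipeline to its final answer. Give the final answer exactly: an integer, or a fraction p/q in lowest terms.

2065316

Stage 1: f(2) = 3*(17) - 2*(31) = -11; iterating: f(2)=-11, f(3)=-67, f(4)=-179, f(5)=-403, f(6)=-851, f(7)=-1747, f(8)=-3539; answer -3539
Stage 2: Y1 = -3539; c = -29; cross terms: (-29*4 - -13*-29)=-493, (-13*6 - -34*4)=58, (-34*-29 - -29*6)=1160; twice the area = |725| = 725; area = 725/2; answer 725/2
Stage 3: Y2 = 725/2; threaded value p + q = 727; d = 7; a(2) = 3*(22) + 2*(7) = 80; iterating: a(2)=80, a(3)=284, a(4)=1012, a(5)=3604, a(6)=12836, a(7)=45716, a(8)=162820, a(9)=579892, a(10)=2065316; answer 2065316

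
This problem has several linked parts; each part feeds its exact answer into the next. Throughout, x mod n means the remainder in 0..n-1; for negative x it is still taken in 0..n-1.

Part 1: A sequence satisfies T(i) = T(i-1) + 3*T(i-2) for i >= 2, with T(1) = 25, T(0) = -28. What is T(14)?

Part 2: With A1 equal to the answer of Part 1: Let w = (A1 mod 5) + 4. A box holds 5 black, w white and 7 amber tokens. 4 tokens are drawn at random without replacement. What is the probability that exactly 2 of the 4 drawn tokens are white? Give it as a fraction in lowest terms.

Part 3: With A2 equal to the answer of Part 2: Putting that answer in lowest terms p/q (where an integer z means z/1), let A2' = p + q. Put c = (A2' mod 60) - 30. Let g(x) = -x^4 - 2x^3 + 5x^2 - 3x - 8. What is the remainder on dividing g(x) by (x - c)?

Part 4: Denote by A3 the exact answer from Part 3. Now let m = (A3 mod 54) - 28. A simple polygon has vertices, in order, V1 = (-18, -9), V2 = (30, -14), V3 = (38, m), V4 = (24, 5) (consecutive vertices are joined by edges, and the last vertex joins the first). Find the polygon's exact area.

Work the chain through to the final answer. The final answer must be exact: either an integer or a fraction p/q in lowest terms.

478

Part 1: T(2) = 1*(25) + 3*(-28) = -59; iterating: T(2)=-59, T(3)=16, T(4)=-161, T(5)=-113, T(6)=-596, T(7)=-935, T(8)=-2723, T(9)=-5528, T(10)=-13697, T(11)=-30281, T(12)=-71372, T(13)=-162215, T(14)=-376331; answer -376331
Part 2: A1 = -376331; w = 8; total draws C(20,4) = 4845; favorable C(8,2)*C(12,2) = 1848; P = 616/1615; answer 616/1615
Part 3: A2 = 616/1615; threaded value p + q = 2231; c = -19; remainder = value at the root: -1*(-19)^4 - 2*(-19)^3 + 5*(-19)^2 - 3*(-19)^1 - 8 = (-130321) + (13718) + (1805) + (57) + (-8) = -114749; answer -114749
Part 4: A3 = -114749; m = -27; cross terms: (-18*-14 - 30*-9)=522, (30*-27 - 38*-14)=-278, (38*5 - 24*-27)=838, (24*-9 - -18*5)=-126; twice the area = |956| = 956; area = 478; answer 478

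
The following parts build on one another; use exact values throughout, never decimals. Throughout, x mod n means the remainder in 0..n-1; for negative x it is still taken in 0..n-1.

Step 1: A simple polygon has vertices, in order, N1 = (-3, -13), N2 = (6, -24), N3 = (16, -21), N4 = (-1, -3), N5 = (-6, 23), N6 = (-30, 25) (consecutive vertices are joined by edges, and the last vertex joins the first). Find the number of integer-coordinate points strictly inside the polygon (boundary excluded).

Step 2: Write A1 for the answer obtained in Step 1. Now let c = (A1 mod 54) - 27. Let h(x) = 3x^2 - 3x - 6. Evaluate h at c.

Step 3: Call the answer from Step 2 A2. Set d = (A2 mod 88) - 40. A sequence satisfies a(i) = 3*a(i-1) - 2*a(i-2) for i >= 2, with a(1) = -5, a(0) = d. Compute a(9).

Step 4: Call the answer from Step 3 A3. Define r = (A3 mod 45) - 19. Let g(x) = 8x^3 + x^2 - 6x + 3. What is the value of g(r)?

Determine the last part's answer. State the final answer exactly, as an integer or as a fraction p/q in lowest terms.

Step 1: cross terms: (-3*-24 - 6*-13)=150, (6*-21 - 16*-24)=258, (16*-3 - -1*-21)=-69, (-1*23 - -6*-3)=-41, (-6*25 - -30*23)=540, (-30*-13 - -3*25)=465; twice the area = |1303| = 1303; area = 1303/2; boundary points = 1 + 1 + 1 + 1 + 2 + 1 = 7; strictly interior points = area - boundary/2 + 1 = 649; answer 649
Step 2: A1 = 649; c = -26; 3*(-26)^2 - 3*(-26)^1 - 6 = (2028) + (78) + (-6) = 2100; answer 2100
Step 3: A2 = 2100; d = 36; a(2) = 3*(-5) - 2*(36) = -87; iterating: a(2)=-87, a(3)=-251, a(4)=-579, a(5)=-1235, a(6)=-2547, a(7)=-5171, a(8)=-10419, a(9)=-20915; answer -20915
Step 4: A3 = -20915; r = -9; 8*(-9)^3 + 1*(-9)^2 - 6*(-9)^1 + 3 = (-5832) + (81) + (54) + (3) = -5694; answer -5694

-5694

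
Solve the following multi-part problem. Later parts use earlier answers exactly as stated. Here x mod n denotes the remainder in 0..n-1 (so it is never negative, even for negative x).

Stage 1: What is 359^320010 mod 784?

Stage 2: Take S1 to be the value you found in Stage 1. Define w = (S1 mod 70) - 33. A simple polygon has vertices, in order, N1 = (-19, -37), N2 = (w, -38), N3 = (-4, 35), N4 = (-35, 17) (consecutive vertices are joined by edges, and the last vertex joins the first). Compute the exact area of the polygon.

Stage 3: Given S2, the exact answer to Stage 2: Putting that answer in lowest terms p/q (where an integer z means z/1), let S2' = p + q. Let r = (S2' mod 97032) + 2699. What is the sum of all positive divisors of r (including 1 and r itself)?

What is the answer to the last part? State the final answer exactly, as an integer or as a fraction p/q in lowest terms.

10800

Stage 1: squarings mod 784: 359^1=359, 359^2=305, 359^4=513, 359^8=529, 359^16=737, 359^32=641, 359^64=65, 359^128=305, 359^256=513, 359^512=529, 359^1024=737, 359^2048=641, 359^4096=65, 359^8192=305, 359^16384=513, 359^32768=529, 359^65536=737, 359^131072=641, 359^262144=65; 359^320010 = 359^2 * 359^8 * 359^512 * 359^8192 * 359^16384 * 359^32768 * 359^262144 = 113 (mod 784); answer 113
Stage 2: S1 = 113; w = 10; cross terms: (-19*-38 - 10*-37)=1092, (10*35 - -4*-38)=198, (-4*17 - -35*35)=1157, (-35*-37 - -19*17)=1618; twice the area = |4065| = 4065; area = 4065/2; answer 4065/2
Stage 3: S2 = 4065/2; threaded value p + q = 4067; r = 6766; 6766 = 2 * 17 * 199; sigma = (1 + 2) * (1 + 17) * (1 + 199) = 3 * 18 * 200 = 10800; answer 10800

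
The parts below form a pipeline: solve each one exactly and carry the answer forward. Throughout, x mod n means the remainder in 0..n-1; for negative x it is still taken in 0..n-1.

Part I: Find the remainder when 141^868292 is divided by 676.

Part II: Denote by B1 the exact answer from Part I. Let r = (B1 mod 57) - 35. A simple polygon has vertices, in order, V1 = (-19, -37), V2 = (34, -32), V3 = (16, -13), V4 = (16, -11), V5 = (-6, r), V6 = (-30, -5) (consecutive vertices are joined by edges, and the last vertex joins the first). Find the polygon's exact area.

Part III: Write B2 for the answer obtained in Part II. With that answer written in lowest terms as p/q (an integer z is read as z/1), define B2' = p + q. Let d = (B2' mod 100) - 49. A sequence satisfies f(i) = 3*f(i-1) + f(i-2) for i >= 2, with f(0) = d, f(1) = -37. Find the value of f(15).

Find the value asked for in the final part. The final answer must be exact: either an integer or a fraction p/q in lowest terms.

-796203112

Part I: squarings mod 676: 141^1=141, 141^2=277, 141^4=341, 141^8=9, 141^16=81, 141^32=477, 141^64=393, 141^128=321, 141^256=289, 141^512=373, 141^1024=549, 141^2048=581, 141^4096=237, 141^8192=61, 141^16384=341, 141^32768=9, 141^65536=81, 141^131072=477, 141^262144=393, 141^524288=321; 141^868292 = 141^4 * 141^64 * 141^128 * 141^256 * 141^512 * 141^1024 * 141^2048 * 141^4096 * 141^8192 * 141^65536 * 141^262144 * 141^524288 = 113 (mod 676); answer 113
Part II: B1 = 113; r = 21; cross terms: (-19*-32 - 34*-37)=1866, (34*-13 - 16*-32)=70, (16*-11 - 16*-13)=32, (16*21 - -6*-11)=270, (-6*-5 - -30*21)=660, (-30*-37 - -19*-5)=1015; twice the area = |3913| = 3913; area = 3913/2; answer 3913/2
Part III: B2 = 3913/2; threaded value p + q = 3915; d = -34; f(2) = 3*(-37) + 1*(-34) = -145; iterating: f(2)=-145, f(3)=-472, f(4)=-1561, f(5)=-5155, f(6)=-17026, f(7)=-56233, f(8)=-185725, f(9)=-613408, f(10)=-2025949, f(11)=-6691255, f(12)=-22099714, f(13)=-72990397, f(14)=-241070905, f(15)=-796203112; answer -796203112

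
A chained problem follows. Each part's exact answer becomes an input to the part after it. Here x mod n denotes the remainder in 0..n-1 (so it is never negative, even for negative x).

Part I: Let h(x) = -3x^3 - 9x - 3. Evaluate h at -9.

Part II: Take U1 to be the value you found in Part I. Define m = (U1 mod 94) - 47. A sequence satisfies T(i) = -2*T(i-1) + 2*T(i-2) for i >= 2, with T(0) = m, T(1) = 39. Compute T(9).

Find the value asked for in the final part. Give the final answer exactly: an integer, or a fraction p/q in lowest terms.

Part I: -3*(-9)^3 - 9*(-9)^1 - 3 = (2187) + (81) + (-3) = 2265; answer 2265
Part II: U1 = 2265; m = -38; T(2) = -2*(39) + 2*(-38) = -154; iterating: T(2)=-154, T(3)=386, T(4)=-1080, T(5)=2932, T(6)=-8024, T(7)=21912, T(8)=-59872, T(9)=163568; answer 163568

163568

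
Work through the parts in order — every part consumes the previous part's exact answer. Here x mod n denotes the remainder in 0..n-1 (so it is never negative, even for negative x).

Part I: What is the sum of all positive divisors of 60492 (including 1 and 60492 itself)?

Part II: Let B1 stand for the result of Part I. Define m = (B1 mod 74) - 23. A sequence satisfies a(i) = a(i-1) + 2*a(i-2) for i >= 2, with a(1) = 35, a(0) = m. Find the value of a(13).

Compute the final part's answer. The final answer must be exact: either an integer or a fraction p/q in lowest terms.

163835

Part I: 60492 = 2^2 * 3 * 71^2; sigma = (1 + 2 + 4) * (1 + 3) * (1 + 71 + 5041) = 7 * 4 * 5113 = 143164; answer 143164
Part II: B1 = 143164; m = 25; a(2) = 1*(35) + 2*(25) = 85; iterating: a(2)=85, a(3)=155, a(4)=325, a(5)=635, a(6)=1285, a(7)=2555, a(8)=5125, a(9)=10235, a(10)=20485, a(11)=40955, a(12)=81925, a(13)=163835; answer 163835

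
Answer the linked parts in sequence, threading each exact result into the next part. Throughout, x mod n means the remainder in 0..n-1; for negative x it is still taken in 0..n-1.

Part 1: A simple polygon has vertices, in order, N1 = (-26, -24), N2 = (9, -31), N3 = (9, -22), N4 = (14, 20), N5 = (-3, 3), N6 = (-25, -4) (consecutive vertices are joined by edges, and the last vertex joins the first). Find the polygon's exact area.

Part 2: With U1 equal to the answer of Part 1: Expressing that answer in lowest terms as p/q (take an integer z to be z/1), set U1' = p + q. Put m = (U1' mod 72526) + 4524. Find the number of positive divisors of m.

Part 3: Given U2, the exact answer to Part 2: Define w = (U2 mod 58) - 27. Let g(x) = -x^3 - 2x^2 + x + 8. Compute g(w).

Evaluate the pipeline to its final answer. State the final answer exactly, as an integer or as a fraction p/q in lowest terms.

11094

Part 1: cross terms: (-26*-31 - 9*-24)=1022, (9*-22 - 9*-31)=81, (9*20 - 14*-22)=488, (14*3 - -3*20)=102, (-3*-4 - -25*3)=87, (-25*-24 - -26*-4)=496; twice the area = |2276| = 2276; area = 1138; answer 1138
Part 2: U1 = 1138; threaded value p + q = 1139; m = 5663; 5663 = 7 * 809; number of divisors = (1+1) * (1+1) = 4; answer 4
Part 3: U2 = 4; w = -23; -1*(-23)^3 - 2*(-23)^2 + 1*(-23)^1 + 8 = (12167) + (-1058) + (-23) + (8) = 11094; answer 11094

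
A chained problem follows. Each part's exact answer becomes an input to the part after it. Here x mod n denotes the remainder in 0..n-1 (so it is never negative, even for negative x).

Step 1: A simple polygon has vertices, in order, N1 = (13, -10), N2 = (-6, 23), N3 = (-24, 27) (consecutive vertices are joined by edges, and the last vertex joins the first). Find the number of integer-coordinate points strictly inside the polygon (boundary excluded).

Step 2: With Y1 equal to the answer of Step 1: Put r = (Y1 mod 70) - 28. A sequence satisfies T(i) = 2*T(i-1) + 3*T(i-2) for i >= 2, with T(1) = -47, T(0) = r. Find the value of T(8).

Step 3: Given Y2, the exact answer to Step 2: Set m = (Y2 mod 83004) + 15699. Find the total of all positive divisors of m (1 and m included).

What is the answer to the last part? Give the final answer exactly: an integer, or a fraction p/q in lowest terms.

Step 1: cross terms: (13*23 - -6*-10)=239, (-6*27 - -24*23)=390, (-24*-10 - 13*27)=-111; twice the area = |518| = 518; area = 259; boundary points = 1 + 2 + 37 = 40; strictly interior points = area - boundary/2 + 1 = 240; answer 240
Step 2: Y1 = 240; r = 2; T(2) = 2*(-47) + 3*(2) = -88; iterating: T(2)=-88, T(3)=-317, T(4)=-898, T(5)=-2747, T(6)=-8188, T(7)=-24617, T(8)=-73798; answer -73798
Step 3: Y2 = -73798; m = 24905; 24905 = 5 * 17 * 293; sigma = (1 + 5) * (1 + 17) * (1 + 293) = 6 * 18 * 294 = 31752; answer 31752

31752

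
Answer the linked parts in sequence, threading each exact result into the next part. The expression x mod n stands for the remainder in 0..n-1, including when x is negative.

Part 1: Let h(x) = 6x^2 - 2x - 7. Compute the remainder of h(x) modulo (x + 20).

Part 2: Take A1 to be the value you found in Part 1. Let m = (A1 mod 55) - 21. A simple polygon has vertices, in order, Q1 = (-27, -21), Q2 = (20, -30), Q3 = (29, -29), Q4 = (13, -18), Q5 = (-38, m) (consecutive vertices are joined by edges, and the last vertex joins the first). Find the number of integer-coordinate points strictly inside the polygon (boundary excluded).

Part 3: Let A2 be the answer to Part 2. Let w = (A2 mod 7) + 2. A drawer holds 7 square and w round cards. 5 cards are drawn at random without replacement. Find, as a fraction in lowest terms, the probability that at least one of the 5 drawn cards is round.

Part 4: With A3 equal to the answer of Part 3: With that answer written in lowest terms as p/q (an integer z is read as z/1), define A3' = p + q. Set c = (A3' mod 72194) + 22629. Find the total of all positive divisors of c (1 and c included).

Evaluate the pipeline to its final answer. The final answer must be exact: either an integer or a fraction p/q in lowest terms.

47740

Part 1: remainder = value at the root: 6*(-20)^2 - 2*(-20)^1 - 7 = (2400) + (40) + (-7) = 2433; answer 2433
Part 2: A1 = 2433; m = -8; cross terms: (-27*-30 - 20*-21)=1230, (20*-29 - 29*-30)=290, (29*-18 - 13*-29)=-145, (13*-8 - -38*-18)=-788, (-38*-21 - -27*-8)=582; twice the area = |1169| = 1169; area = 1169/2; boundary points = 1 + 1 + 1 + 1 + 1 = 5; strictly interior points = area - boundary/2 + 1 = 583; answer 583
Part 3: A2 = 583; w = 4; total draws C(11,5) = 462; complement C(7,5) = 21; favorable 462 - 21 = 441; P = 21/22; answer 21/22
Part 4: A3 = 21/22; threaded value p + q = 43; c = 22672; 22672 = 2^4 * 13 * 109; sigma = (1 + 2 + 4 + 8 + 16) * (1 + 13) * (1 + 109) = 31 * 14 * 110 = 47740; answer 47740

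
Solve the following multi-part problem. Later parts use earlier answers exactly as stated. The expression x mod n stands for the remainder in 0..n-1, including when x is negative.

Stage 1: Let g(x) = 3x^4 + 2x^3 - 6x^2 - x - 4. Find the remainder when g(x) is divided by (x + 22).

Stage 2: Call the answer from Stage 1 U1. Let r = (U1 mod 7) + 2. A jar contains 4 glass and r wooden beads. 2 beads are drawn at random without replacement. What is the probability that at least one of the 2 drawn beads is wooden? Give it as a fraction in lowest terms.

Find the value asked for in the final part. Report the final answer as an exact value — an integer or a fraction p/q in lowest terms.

Stage 1: remainder = value at the root: 3*(-22)^4 + 2*(-22)^3 - 6*(-22)^2 - 1*(-22)^1 - 4 = (702768) + (-21296) + (-2904) + (22) + (-4) = 678586; answer 678586
Stage 2: U1 = 678586; r = 8; total draws C(12,2) = 66; complement C(4,2) = 6; favorable 66 - 6 = 60; P = 10/11; answer 10/11

10/11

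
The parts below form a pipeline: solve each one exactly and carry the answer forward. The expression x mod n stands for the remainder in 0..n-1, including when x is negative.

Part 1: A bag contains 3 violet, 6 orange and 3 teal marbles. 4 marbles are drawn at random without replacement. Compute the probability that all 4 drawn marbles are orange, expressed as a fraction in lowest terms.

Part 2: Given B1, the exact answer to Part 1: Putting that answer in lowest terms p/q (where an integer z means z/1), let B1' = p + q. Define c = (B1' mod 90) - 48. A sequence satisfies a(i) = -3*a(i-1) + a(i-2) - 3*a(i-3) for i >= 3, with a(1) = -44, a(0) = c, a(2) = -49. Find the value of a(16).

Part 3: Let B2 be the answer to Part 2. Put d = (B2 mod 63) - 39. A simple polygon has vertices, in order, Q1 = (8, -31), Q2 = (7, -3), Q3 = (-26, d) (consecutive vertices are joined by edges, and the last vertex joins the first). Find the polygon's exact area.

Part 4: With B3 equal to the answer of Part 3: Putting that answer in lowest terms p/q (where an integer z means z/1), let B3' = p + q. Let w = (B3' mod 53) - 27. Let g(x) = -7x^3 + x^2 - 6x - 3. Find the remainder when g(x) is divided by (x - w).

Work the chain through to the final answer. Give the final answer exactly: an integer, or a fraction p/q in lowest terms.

-34207

Part 1: total draws C(12,4) = 495; favorable C(6,4) = 15; P = 1/33; answer 1/33
Part 2: B1 = 1/33; threaded value p + q = 34; c = -14; a(3) = -3*(-49) + 1*(-44) - 3*(-14) = 145; iterating: a(3)=145, a(4)=-352, a(5)=1348, a(6)=-4831, a(7)=16897, a(8)=-59566, a(9)=210088, a(10)=-740521, a(11)=2610349, a(12)=-9201832, a(13)=32437408, a(14)=-114345103, a(15)=403078213, a(16)=-1420891966; answer -1420891966
Part 3: B2 = -1420891966; d = -22; cross terms: (8*-3 - 7*-31)=193, (7*-22 - -26*-3)=-232, (-26*-31 - 8*-22)=982; twice the area = |943| = 943; area = 943/2; answer 943/2
Part 4: B3 = 943/2; threaded value p + q = 945; w = 17; remainder = value at the root: -7*(17)^3 + 1*(17)^2 - 6*(17)^1 - 3 = (-34391) + (289) + (-102) + (-3) = -34207; answer -34207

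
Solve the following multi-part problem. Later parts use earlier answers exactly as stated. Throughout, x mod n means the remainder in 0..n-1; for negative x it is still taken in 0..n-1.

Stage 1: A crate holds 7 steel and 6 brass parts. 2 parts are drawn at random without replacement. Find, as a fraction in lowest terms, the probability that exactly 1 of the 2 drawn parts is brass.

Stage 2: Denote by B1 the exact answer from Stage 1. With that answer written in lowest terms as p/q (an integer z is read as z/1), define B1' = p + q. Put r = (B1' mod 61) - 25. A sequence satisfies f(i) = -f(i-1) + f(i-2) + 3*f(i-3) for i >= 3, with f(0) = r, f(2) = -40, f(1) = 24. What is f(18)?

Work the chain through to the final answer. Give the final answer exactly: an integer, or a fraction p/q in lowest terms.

Stage 1: total draws C(13,2) = 78; favorable C(6,1)*C(7,1) = 42; P = 7/13; answer 7/13
Stage 2: B1 = 7/13; threaded value p + q = 20; r = -5; f(3) = -1*(-40) + 1*(24) + 3*(-5) = 49; iterating: f(3)=49, f(4)=-17, f(5)=-54, f(6)=184, f(7)=-289, f(8)=311, f(9)=-48, f(10)=-508, f(11)=1393, f(12)=-2045, f(13)=1914, f(14)=220, f(15)=-4441, f(16)=10403, f(17)=-14184, f(18)=11264; answer 11264

11264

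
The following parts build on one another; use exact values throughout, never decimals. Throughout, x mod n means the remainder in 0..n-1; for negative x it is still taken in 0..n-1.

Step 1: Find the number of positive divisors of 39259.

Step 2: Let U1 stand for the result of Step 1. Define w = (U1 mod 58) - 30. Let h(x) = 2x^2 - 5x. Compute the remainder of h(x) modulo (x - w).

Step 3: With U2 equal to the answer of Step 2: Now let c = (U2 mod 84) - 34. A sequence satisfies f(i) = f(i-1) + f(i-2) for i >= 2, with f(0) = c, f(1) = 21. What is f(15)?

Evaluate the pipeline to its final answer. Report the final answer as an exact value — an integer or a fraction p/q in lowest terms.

Step 1: 39259 = 11 * 43 * 83; number of divisors = (1+1) * (1+1) * (1+1) = 8; answer 8
Step 2: U1 = 8; w = -22; remainder = value at the root: 2*(-22)^2 - 5*(-22)^1 = (968) + (110) = 1078; answer 1078
Step 3: U2 = 1078; c = 36; f(2) = 1*(21) + 1*(36) = 57; iterating: f(2)=57, f(3)=78, f(4)=135, f(5)=213, f(6)=348, f(7)=561, f(8)=909, f(9)=1470, f(10)=2379, f(11)=3849, f(12)=6228, f(13)=10077, f(14)=16305, f(15)=26382; answer 26382

26382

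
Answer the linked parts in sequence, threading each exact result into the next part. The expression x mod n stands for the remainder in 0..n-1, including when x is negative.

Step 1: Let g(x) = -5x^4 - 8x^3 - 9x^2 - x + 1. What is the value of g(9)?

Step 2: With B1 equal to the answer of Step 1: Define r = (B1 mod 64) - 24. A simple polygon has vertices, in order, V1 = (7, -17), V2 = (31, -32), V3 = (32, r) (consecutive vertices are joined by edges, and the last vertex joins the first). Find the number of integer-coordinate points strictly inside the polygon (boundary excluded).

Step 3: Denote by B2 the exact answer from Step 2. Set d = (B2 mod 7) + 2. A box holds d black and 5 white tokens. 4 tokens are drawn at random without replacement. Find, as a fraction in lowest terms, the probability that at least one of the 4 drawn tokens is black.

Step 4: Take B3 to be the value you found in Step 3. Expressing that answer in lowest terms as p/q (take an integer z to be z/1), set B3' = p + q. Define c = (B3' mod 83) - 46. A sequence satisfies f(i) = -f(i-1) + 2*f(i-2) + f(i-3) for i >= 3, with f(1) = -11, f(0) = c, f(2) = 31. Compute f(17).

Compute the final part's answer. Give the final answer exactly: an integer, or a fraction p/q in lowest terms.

-109482

Step 1: -5*(9)^4 - 8*(9)^3 - 9*(9)^2 - 1*(9)^1 + 1 = (-32805) + (-5832) + (-729) + (-9) + (1) = -39374; answer -39374
Step 2: B1 = -39374; r = 26; cross terms: (7*-32 - 31*-17)=303, (31*26 - 32*-32)=1830, (32*-17 - 7*26)=-726; twice the area = |1407| = 1407; area = 1407/2; boundary points = 3 + 1 + 1 = 5; strictly interior points = area - boundary/2 + 1 = 702; answer 702
Step 3: B2 = 702; d = 4; total draws C(9,4) = 126; complement C(5,4) = 5; favorable 126 - 5 = 121; P = 121/126; answer 121/126
Step 4: B3 = 121/126; threaded value p + q = 247; c = 35; f(3) = -1*(31) + 2*(-11) + 1*(35) = -18; iterating: f(3)=-18, f(4)=69, f(5)=-74, f(6)=194, f(7)=-273, f(8)=587, f(9)=-939, f(10)=1840, f(11)=-3131, f(12)=5872, f(13)=-10294, f(14)=18907, f(15)=-33623, f(16)=61143, f(17)=-109482; answer -109482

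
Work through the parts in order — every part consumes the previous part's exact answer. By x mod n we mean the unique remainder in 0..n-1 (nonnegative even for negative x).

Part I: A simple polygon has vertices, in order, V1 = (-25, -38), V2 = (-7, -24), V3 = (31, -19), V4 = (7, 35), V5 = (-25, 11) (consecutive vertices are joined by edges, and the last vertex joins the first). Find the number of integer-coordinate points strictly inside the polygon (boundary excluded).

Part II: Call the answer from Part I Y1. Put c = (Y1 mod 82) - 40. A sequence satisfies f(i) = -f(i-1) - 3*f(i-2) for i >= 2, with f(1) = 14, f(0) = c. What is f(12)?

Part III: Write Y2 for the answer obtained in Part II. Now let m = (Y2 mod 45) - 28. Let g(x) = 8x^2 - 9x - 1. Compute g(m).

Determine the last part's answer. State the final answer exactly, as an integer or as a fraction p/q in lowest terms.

341

Part I: cross terms: (-25*-24 - -7*-38)=334, (-7*-19 - 31*-24)=877, (31*35 - 7*-19)=1218, (7*11 - -25*35)=952, (-25*-38 - -25*11)=1225; twice the area = |4606| = 4606; area = 2303; boundary points = 2 + 1 + 6 + 8 + 49 = 66; strictly interior points = area - boundary/2 + 1 = 2271; answer 2271
Part II: Y1 = 2271; c = 17; f(2) = -1*(14) - 3*(17) = -65; iterating: f(2)=-65, f(3)=23, f(4)=172, f(5)=-241, f(6)=-275, f(7)=998, f(8)=-173, f(9)=-2821, f(10)=3340, f(11)=5123, f(12)=-15143; answer -15143
Part III: Y2 = -15143; m = -6; 8*(-6)^2 - 9*(-6)^1 - 1 = (288) + (54) + (-1) = 341; answer 341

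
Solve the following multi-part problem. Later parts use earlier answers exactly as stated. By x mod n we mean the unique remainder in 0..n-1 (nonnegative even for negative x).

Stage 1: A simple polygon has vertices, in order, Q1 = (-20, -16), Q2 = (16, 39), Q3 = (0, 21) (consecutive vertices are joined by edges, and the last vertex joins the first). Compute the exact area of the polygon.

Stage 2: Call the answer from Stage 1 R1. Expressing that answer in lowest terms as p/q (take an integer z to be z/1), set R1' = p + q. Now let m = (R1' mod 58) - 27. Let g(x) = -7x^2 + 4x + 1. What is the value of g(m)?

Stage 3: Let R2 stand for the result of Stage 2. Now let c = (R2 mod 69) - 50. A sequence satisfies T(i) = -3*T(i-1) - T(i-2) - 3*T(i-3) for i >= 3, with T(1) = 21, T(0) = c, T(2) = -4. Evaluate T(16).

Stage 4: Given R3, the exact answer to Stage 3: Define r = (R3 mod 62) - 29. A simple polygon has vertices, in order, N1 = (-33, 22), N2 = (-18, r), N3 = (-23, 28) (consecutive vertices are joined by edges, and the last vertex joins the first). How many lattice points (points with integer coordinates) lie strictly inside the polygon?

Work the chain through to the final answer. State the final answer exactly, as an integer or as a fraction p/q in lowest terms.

Stage 1: cross terms: (-20*39 - 16*-16)=-524, (16*21 - 0*39)=336, (0*-16 - -20*21)=420; twice the area = |232| = 232; area = 116; answer 116
Stage 2: R1 = 116; threaded value p + q = 117; m = -26; -7*(-26)^2 + 4*(-26)^1 + 1 = (-4732) + (-104) + (1) = -4835; answer -4835
Stage 3: R2 = -4835; c = 14; T(3) = -3*(-4) - 1*(21) - 3*(14) = -51; iterating: T(3)=-51, T(4)=94, T(5)=-219, T(6)=716, T(7)=-2211, T(8)=6574, T(9)=-19659, T(10)=59036, T(11)=-177171, T(12)=531454, T(13)=-1594299, T(14)=4782956, T(15)=-14348931, T(16)=43046734; answer 43046734
Stage 4: R3 = 43046734; r = -19; cross terms: (-33*-19 - -18*22)=1023, (-18*28 - -23*-19)=-941, (-23*22 - -33*28)=418; twice the area = |500| = 500; area = 250; boundary points = 1 + 1 + 2 = 4; strictly interior points = area - boundary/2 + 1 = 249; answer 249

249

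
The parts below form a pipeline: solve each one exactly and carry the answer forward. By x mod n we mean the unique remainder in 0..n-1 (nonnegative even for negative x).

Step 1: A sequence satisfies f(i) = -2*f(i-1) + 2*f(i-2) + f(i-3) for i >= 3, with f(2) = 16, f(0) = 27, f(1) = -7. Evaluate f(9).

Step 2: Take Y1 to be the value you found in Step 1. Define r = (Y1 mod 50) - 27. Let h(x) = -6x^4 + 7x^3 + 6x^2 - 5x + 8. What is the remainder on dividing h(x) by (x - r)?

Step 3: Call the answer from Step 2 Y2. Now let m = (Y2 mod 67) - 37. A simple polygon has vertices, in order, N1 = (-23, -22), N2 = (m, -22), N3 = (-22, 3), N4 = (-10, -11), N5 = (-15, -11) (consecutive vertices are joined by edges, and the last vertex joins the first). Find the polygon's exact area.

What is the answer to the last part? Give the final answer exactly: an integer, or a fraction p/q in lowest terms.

Step 1: f(3) = -2*(16) + 2*(-7) + 1*(27) = -19; iterating: f(3)=-19, f(4)=63, f(5)=-148, f(6)=403, f(7)=-1039, f(8)=2736, f(9)=-7147; answer -7147
Step 2: Y1 = -7147; r = -24; remainder = value at the root: -6*(-24)^4 + 7*(-24)^3 + 6*(-24)^2 - 5*(-24)^1 + 8 = (-1990656) + (-96768) + (3456) + (120) + (8) = -2083840; answer -2083840
Step 3: Y2 = -2083840; m = 24; cross terms: (-23*-22 - 24*-22)=1034, (24*3 - -22*-22)=-412, (-22*-11 - -10*3)=272, (-10*-11 - -15*-11)=-55, (-15*-22 - -23*-11)=77; twice the area = |916| = 916; area = 458; answer 458

458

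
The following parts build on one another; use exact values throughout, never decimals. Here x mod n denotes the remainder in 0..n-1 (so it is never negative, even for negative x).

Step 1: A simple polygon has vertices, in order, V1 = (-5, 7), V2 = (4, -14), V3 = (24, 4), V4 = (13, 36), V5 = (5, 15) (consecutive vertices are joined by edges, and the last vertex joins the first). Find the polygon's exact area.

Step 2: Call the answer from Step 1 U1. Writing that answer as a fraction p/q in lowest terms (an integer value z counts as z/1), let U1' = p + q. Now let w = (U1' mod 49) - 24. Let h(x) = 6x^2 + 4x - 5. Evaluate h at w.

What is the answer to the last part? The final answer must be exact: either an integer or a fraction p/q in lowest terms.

Step 1: cross terms: (-5*-14 - 4*7)=42, (4*4 - 24*-14)=352, (24*36 - 13*4)=812, (13*15 - 5*36)=15, (5*7 - -5*15)=110; twice the area = |1331| = 1331; area = 1331/2; answer 1331/2
Step 2: U1 = 1331/2; threaded value p + q = 1333; w = -14; 6*(-14)^2 + 4*(-14)^1 - 5 = (1176) + (-56) + (-5) = 1115; answer 1115

1115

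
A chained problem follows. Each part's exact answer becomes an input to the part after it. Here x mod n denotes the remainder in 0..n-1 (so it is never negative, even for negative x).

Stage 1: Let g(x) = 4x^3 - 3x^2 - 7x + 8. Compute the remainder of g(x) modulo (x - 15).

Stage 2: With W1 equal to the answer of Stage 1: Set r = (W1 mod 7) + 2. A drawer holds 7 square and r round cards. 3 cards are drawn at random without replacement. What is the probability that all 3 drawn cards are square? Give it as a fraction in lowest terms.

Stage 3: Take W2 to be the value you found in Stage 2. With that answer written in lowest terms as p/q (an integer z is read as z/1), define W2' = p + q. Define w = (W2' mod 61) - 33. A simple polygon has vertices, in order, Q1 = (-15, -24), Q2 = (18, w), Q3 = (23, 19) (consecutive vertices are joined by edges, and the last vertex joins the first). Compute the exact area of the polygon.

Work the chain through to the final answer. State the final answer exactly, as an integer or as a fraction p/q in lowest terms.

Stage 1: remainder = value at the root: 4*(15)^3 - 3*(15)^2 - 7*(15)^1 + 8 = (13500) + (-675) + (-105) + (8) = 12728; answer 12728
Stage 2: W1 = 12728; r = 4; total draws C(11,3) = 165; favorable C(7,3) = 35; P = 7/33; answer 7/33
Stage 3: W2 = 7/33; threaded value p + q = 40; w = 7; cross terms: (-15*7 - 18*-24)=327, (18*19 - 23*7)=181, (23*-24 - -15*19)=-267; twice the area = |241| = 241; area = 241/2; answer 241/2

241/2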